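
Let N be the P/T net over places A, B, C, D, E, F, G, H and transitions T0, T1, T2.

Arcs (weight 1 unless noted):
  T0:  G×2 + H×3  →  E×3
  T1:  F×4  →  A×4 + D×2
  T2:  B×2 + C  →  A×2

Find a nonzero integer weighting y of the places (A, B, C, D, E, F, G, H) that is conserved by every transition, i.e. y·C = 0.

Incidence matrix C (rows=places, cols=transitions):
       T0   T1   T2
    A   0    4    2
    B   0    0   -2
    C   0    0   -1
    D   0    2    0
    E   3    0    0
    F   0   -4    0
    G  -2    0    0
    H  -3    0    0

Candidate y = [0, 1, -2, 0, 0, 0, 0, 0]; check y·C column-wise:
  col T0: 1·0 + -2·0 + 0·3 + 0·-2 + 0·-3 = 0
  col T1: 0·4 + 1·0 + -2·0 + 0·2 + 0·-4 = 0
  col T2: 0·2 + 1·-2 + -2·-1 = 0

y = (A:0, B:1, C:-2, D:0, E:0, F:0, G:0, H:0)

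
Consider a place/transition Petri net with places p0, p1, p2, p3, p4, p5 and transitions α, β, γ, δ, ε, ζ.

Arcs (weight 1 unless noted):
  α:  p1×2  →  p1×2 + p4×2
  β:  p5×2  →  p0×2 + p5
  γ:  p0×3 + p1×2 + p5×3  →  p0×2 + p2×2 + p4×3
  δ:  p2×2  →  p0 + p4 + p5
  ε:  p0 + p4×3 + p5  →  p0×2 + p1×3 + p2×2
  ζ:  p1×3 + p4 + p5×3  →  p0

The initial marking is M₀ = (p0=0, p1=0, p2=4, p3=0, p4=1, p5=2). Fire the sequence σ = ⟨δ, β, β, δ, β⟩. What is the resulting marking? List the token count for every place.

(p0=8, p1=0, p2=0, p3=0, p4=3, p5=1)

step 1: fire δ:  (p0=0, p1=0, p2=4, p3=0, p4=1, p5=2) → (p0=1, p1=0, p2=2, p3=0, p4=2, p5=3)
step 2: fire β:  (p0=1, p1=0, p2=2, p3=0, p4=2, p5=3) → (p0=3, p1=0, p2=2, p3=0, p4=2, p5=2)
step 3: fire β:  (p0=3, p1=0, p2=2, p3=0, p4=2, p5=2) → (p0=5, p1=0, p2=2, p3=0, p4=2, p5=1)
step 4: fire δ:  (p0=5, p1=0, p2=2, p3=0, p4=2, p5=1) → (p0=6, p1=0, p2=0, p3=0, p4=3, p5=2)
step 5: fire β:  (p0=6, p1=0, p2=0, p3=0, p4=3, p5=2) → (p0=8, p1=0, p2=0, p3=0, p4=3, p5=1)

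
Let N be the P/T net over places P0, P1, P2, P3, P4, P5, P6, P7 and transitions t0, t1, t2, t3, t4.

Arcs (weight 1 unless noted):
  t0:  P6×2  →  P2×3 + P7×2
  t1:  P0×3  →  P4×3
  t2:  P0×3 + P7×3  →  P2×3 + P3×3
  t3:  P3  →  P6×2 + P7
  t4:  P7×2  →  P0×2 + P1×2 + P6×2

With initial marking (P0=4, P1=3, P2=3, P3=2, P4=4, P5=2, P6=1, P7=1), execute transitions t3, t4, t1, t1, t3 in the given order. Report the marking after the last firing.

(P0=0, P1=5, P2=3, P3=0, P4=10, P5=2, P6=7, P7=1)

step 1: fire t3:  (P0=4, P1=3, P2=3, P3=2, P4=4, P5=2, P6=1, P7=1) → (P0=4, P1=3, P2=3, P3=1, P4=4, P5=2, P6=3, P7=2)
step 2: fire t4:  (P0=4, P1=3, P2=3, P3=1, P4=4, P5=2, P6=3, P7=2) → (P0=6, P1=5, P2=3, P3=1, P4=4, P5=2, P6=5, P7=0)
step 3: fire t1:  (P0=6, P1=5, P2=3, P3=1, P4=4, P5=2, P6=5, P7=0) → (P0=3, P1=5, P2=3, P3=1, P4=7, P5=2, P6=5, P7=0)
step 4: fire t1:  (P0=3, P1=5, P2=3, P3=1, P4=7, P5=2, P6=5, P7=0) → (P0=0, P1=5, P2=3, P3=1, P4=10, P5=2, P6=5, P7=0)
step 5: fire t3:  (P0=0, P1=5, P2=3, P3=1, P4=10, P5=2, P6=5, P7=0) → (P0=0, P1=5, P2=3, P3=0, P4=10, P5=2, P6=7, P7=1)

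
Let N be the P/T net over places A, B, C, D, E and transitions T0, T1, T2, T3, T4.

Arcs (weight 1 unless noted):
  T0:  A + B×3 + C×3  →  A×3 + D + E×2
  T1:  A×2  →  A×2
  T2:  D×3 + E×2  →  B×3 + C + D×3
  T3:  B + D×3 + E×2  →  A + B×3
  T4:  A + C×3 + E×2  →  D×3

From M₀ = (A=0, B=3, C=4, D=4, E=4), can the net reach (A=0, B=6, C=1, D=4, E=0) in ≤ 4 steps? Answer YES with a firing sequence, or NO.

depth 0: 1 marking
depth 1: 3 markings reached so far
depth 2: 7 markings reached so far
depth 3: 8 markings reached so far
depth 4: 8 markings reached so far
(frontier empty at depth 4; search complete)
target is not among the 8 markings reachable within 4 steps

NO — not reachable within 4 firings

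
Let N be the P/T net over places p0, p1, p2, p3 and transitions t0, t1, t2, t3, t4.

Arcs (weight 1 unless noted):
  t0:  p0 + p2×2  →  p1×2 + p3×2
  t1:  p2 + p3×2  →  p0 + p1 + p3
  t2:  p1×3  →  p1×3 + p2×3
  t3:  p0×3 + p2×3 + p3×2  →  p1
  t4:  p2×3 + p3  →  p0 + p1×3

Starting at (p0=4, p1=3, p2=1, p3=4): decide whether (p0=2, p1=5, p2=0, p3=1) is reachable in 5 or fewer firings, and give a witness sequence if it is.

YES — reachable via ⟨t1, t2, t3⟩ (3 firings)

step 1: fire t1:  (p0=4, p1=3, p2=1, p3=4) → (p0=5, p1=4, p2=0, p3=3)
step 2: fire t2:  (p0=5, p1=4, p2=0, p3=3) → (p0=5, p1=4, p2=3, p3=3)
step 3: fire t3:  (p0=5, p1=4, p2=3, p3=3) → (p0=2, p1=5, p2=0, p3=1)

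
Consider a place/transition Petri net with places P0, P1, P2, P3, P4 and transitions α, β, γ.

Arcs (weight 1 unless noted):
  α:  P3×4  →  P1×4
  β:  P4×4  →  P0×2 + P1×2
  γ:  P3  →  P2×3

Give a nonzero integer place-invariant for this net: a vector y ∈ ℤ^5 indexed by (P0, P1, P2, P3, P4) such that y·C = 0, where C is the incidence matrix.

Incidence matrix C (rows=places, cols=transitions):
        α    β    γ
   P0   0    2    0
   P1   4    2    0
   P2   0    0    3
   P3  -4    0   -1
   P4   0   -4    0

Candidate y = [3, -3, -1, -3, 0]; check y·C column-wise:
  col α: 3·0 + -3·4 + -1·0 + -3·-4 = 0
  col β: 3·2 + -3·2 + -1·0 + -3·0 + 0·-4 = 0
  col γ: 3·0 + -3·0 + -1·3 + -3·-1 = 0

y = (P0:3, P1:-3, P2:-1, P3:-3, P4:0)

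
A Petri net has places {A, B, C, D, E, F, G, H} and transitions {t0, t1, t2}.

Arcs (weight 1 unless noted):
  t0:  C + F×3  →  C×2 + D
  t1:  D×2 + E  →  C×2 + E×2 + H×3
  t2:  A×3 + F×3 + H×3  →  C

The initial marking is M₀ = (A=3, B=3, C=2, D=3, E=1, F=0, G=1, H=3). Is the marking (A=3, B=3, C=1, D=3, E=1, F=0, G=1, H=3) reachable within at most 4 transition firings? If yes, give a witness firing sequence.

NO — not reachable within 4 firings

depth 0: 1 marking
depth 1: 2 markings reached so far
depth 2: 2 markings reached so far
(frontier empty at depth 2; search complete)
target is not among the 2 markings reachable within 4 steps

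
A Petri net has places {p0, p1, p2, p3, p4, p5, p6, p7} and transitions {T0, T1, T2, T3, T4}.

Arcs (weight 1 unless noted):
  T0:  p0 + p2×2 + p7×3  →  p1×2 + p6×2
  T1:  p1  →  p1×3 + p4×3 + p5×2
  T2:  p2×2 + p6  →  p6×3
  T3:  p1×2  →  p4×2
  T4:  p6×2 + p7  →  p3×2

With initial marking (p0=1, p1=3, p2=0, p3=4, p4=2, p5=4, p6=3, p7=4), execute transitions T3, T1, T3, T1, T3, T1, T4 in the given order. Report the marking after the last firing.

(p0=1, p1=3, p2=0, p3=6, p4=17, p5=10, p6=1, p7=3)

step 1: fire T3:  (p0=1, p1=3, p2=0, p3=4, p4=2, p5=4, p6=3, p7=4) → (p0=1, p1=1, p2=0, p3=4, p4=4, p5=4, p6=3, p7=4)
step 2: fire T1:  (p0=1, p1=1, p2=0, p3=4, p4=4, p5=4, p6=3, p7=4) → (p0=1, p1=3, p2=0, p3=4, p4=7, p5=6, p6=3, p7=4)
step 3: fire T3:  (p0=1, p1=3, p2=0, p3=4, p4=7, p5=6, p6=3, p7=4) → (p0=1, p1=1, p2=0, p3=4, p4=9, p5=6, p6=3, p7=4)
step 4: fire T1:  (p0=1, p1=1, p2=0, p3=4, p4=9, p5=6, p6=3, p7=4) → (p0=1, p1=3, p2=0, p3=4, p4=12, p5=8, p6=3, p7=4)
step 5: fire T3:  (p0=1, p1=3, p2=0, p3=4, p4=12, p5=8, p6=3, p7=4) → (p0=1, p1=1, p2=0, p3=4, p4=14, p5=8, p6=3, p7=4)
step 6: fire T1:  (p0=1, p1=1, p2=0, p3=4, p4=14, p5=8, p6=3, p7=4) → (p0=1, p1=3, p2=0, p3=4, p4=17, p5=10, p6=3, p7=4)
step 7: fire T4:  (p0=1, p1=3, p2=0, p3=4, p4=17, p5=10, p6=3, p7=4) → (p0=1, p1=3, p2=0, p3=6, p4=17, p5=10, p6=1, p7=3)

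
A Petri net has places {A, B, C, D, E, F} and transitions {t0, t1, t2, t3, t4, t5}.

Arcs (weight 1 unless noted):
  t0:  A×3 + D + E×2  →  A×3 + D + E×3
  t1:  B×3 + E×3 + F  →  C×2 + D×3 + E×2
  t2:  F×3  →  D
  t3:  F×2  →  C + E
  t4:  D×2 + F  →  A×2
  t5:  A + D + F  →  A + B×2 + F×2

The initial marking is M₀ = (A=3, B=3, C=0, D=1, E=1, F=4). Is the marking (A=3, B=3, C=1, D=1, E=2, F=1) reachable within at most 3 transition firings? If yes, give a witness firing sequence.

depth 0: 1 marking
depth 1: 4 markings reached so far
depth 2: 9 markings reached so far
depth 3: 16 markings reached so far
target is not among the 16 markings reachable within 3 steps

NO — not reachable within 3 firings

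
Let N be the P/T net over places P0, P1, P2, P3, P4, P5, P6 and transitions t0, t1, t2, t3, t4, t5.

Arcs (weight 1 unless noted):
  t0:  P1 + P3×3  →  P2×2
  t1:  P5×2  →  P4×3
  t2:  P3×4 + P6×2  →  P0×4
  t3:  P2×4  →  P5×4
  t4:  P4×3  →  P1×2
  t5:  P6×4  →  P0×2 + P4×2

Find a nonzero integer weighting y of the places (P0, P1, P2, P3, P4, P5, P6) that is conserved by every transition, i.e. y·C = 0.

y = (P0:2, P1:3, P2:3, P3:1, P4:2, P5:3, P6:2)

Incidence matrix C (rows=places, cols=transitions):
       t0   t1   t2   t3   t4   t5
   P0   0    0    4    0    0    2
   P1  -1    0    0    0    2    0
   P2   2    0    0   -4    0    0
   P3  -3    0   -4    0    0    0
   P4   0    3    0    0   -3    2
   P5   0   -2    0    4    0    0
   P6   0    0   -2    0    0   -4

Candidate y = [2, 3, 3, 1, 2, 3, 2]; check y·C column-wise:
  col t0: 2·0 + 3·-1 + 3·2 + 1·-3 + 2·0 + 3·0 + 2·0 = 0
  col t1: 2·0 + 3·0 + 3·0 + 1·0 + 2·3 + 3·-2 + 2·0 = 0
  col t2: 2·4 + 3·0 + 3·0 + 1·-4 + 2·0 + 3·0 + 2·-2 = 0
  col t3: 2·0 + 3·0 + 3·-4 + 1·0 + 2·0 + 3·4 + 2·0 = 0
  col t4: 2·0 + 3·2 + 3·0 + 1·0 + 2·-3 + 3·0 + 2·0 = 0
  col t5: 2·2 + 3·0 + 3·0 + 1·0 + 2·2 + 3·0 + 2·-4 = 0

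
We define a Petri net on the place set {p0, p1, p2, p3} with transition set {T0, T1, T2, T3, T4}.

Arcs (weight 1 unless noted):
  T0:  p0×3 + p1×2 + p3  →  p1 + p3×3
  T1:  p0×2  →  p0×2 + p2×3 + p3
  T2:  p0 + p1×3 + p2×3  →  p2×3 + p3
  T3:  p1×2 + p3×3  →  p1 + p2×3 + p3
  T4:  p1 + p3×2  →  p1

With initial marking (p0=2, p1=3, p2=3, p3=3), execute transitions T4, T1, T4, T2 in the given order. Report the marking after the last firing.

step 1: fire T4:  (p0=2, p1=3, p2=3, p3=3) → (p0=2, p1=3, p2=3, p3=1)
step 2: fire T1:  (p0=2, p1=3, p2=3, p3=1) → (p0=2, p1=3, p2=6, p3=2)
step 3: fire T4:  (p0=2, p1=3, p2=6, p3=2) → (p0=2, p1=3, p2=6, p3=0)
step 4: fire T2:  (p0=2, p1=3, p2=6, p3=0) → (p0=1, p1=0, p2=6, p3=1)

(p0=1, p1=0, p2=6, p3=1)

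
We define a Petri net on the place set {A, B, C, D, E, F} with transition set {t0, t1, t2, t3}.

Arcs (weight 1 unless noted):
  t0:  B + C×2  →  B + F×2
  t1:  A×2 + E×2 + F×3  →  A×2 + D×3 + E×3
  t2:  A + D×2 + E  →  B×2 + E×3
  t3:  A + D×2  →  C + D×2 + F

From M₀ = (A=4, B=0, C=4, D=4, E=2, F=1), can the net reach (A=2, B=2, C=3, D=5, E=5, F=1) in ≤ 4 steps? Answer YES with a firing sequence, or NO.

YES — reachable via ⟨t2, t0, t1, t3⟩ (4 firings)

step 1: fire t2:  (A=4, B=0, C=4, D=4, E=2, F=1) → (A=3, B=2, C=4, D=2, E=4, F=1)
step 2: fire t0:  (A=3, B=2, C=4, D=2, E=4, F=1) → (A=3, B=2, C=2, D=2, E=4, F=3)
step 3: fire t1:  (A=3, B=2, C=2, D=2, E=4, F=3) → (A=3, B=2, C=2, D=5, E=5, F=0)
step 4: fire t3:  (A=3, B=2, C=2, D=5, E=5, F=0) → (A=2, B=2, C=3, D=5, E=5, F=1)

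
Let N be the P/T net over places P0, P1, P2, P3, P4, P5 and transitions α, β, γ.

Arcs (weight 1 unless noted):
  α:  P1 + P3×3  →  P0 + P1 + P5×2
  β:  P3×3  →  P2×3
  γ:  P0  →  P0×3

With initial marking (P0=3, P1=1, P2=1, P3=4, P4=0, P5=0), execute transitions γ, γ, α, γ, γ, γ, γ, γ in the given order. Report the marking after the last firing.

step 1: fire γ:  (P0=3, P1=1, P2=1, P3=4, P4=0, P5=0) → (P0=5, P1=1, P2=1, P3=4, P4=0, P5=0)
step 2: fire γ:  (P0=5, P1=1, P2=1, P3=4, P4=0, P5=0) → (P0=7, P1=1, P2=1, P3=4, P4=0, P5=0)
step 3: fire α:  (P0=7, P1=1, P2=1, P3=4, P4=0, P5=0) → (P0=8, P1=1, P2=1, P3=1, P4=0, P5=2)
step 4: fire γ:  (P0=8, P1=1, P2=1, P3=1, P4=0, P5=2) → (P0=10, P1=1, P2=1, P3=1, P4=0, P5=2)
step 5: fire γ:  (P0=10, P1=1, P2=1, P3=1, P4=0, P5=2) → (P0=12, P1=1, P2=1, P3=1, P4=0, P5=2)
step 6: fire γ:  (P0=12, P1=1, P2=1, P3=1, P4=0, P5=2) → (P0=14, P1=1, P2=1, P3=1, P4=0, P5=2)
step 7: fire γ:  (P0=14, P1=1, P2=1, P3=1, P4=0, P5=2) → (P0=16, P1=1, P2=1, P3=1, P4=0, P5=2)
step 8: fire γ:  (P0=16, P1=1, P2=1, P3=1, P4=0, P5=2) → (P0=18, P1=1, P2=1, P3=1, P4=0, P5=2)

(P0=18, P1=1, P2=1, P3=1, P4=0, P5=2)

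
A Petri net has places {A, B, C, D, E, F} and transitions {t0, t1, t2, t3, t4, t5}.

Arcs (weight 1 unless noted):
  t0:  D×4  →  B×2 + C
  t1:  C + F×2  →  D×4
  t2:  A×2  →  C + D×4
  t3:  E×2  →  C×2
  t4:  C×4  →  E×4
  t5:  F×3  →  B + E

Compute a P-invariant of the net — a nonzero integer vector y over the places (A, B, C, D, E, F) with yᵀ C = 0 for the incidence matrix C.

Incidence matrix C (rows=places, cols=transitions):
       t0   t1   t2   t3   t4   t5
    A   0    0   -2    0    0    0
    B   2    0    0    0    0    1
    C   1   -1    1    2   -4    0
    D  -4    4    4    0    0    0
    E   0    0    0   -2    4    1
    F   0   -2    0    0    0   -3

Candidate y = [3, 1, 2, 1, 2, 1]; check y·C column-wise:
  col t0: 3·0 + 1·2 + 2·1 + 1·-4 + 2·0 + 1·0 = 0
  col t1: 3·0 + 1·0 + 2·-1 + 1·4 + 2·0 + 1·-2 = 0
  col t2: 3·-2 + 1·0 + 2·1 + 1·4 + 2·0 + 1·0 = 0
  col t3: 3·0 + 1·0 + 2·2 + 1·0 + 2·-2 + 1·0 = 0
  col t4: 3·0 + 1·0 + 2·-4 + 1·0 + 2·4 + 1·0 = 0
  col t5: 3·0 + 1·1 + 2·0 + 1·0 + 2·1 + 1·-3 = 0

y = (A:3, B:1, C:2, D:1, E:2, F:1)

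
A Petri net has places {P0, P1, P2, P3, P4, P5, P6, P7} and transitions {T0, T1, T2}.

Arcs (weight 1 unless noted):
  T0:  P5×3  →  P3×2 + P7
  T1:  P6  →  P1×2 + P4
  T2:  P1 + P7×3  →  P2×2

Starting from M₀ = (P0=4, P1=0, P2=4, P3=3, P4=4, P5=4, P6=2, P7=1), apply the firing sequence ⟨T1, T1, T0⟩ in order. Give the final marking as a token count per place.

step 1: fire T1:  (P0=4, P1=0, P2=4, P3=3, P4=4, P5=4, P6=2, P7=1) → (P0=4, P1=2, P2=4, P3=3, P4=5, P5=4, P6=1, P7=1)
step 2: fire T1:  (P0=4, P1=2, P2=4, P3=3, P4=5, P5=4, P6=1, P7=1) → (P0=4, P1=4, P2=4, P3=3, P4=6, P5=4, P6=0, P7=1)
step 3: fire T0:  (P0=4, P1=4, P2=4, P3=3, P4=6, P5=4, P6=0, P7=1) → (P0=4, P1=4, P2=4, P3=5, P4=6, P5=1, P6=0, P7=2)

(P0=4, P1=4, P2=4, P3=5, P4=6, P5=1, P6=0, P7=2)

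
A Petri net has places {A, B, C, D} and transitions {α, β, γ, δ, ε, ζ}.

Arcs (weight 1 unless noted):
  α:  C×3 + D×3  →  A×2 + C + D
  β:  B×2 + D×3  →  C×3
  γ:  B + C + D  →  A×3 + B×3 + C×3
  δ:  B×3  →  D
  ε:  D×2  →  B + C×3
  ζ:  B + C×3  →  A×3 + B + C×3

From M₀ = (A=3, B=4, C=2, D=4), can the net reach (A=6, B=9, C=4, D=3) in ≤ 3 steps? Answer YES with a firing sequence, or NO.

depth 0: 1 marking
depth 1: 5 markings reached so far
depth 2: 15 markings reached so far
depth 3: 36 markings reached so far
target is not among the 36 markings reachable within 3 steps

NO — not reachable within 3 firings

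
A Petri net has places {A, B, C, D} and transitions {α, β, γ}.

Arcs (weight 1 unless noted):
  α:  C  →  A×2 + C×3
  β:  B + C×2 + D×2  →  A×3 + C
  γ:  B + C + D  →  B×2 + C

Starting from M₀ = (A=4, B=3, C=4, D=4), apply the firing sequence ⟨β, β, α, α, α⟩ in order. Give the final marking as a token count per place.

step 1: fire β:  (A=4, B=3, C=4, D=4) → (A=7, B=2, C=3, D=2)
step 2: fire β:  (A=7, B=2, C=3, D=2) → (A=10, B=1, C=2, D=0)
step 3: fire α:  (A=10, B=1, C=2, D=0) → (A=12, B=1, C=4, D=0)
step 4: fire α:  (A=12, B=1, C=4, D=0) → (A=14, B=1, C=6, D=0)
step 5: fire α:  (A=14, B=1, C=6, D=0) → (A=16, B=1, C=8, D=0)

(A=16, B=1, C=8, D=0)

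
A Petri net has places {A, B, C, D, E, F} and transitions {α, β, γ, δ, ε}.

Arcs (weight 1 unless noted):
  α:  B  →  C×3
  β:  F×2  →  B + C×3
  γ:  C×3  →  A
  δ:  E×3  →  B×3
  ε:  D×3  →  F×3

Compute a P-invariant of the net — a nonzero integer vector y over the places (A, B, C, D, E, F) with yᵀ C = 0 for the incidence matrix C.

y = (A:3, B:3, C:1, D:3, E:3, F:3)

Incidence matrix C (rows=places, cols=transitions):
        α    β    γ    δ    ε
    A   0    0    1    0    0
    B  -1    1    0    3    0
    C   3    3   -3    0    0
    D   0    0    0    0   -3
    E   0    0    0   -3    0
    F   0   -2    0    0    3

Candidate y = [3, 3, 1, 3, 3, 3]; check y·C column-wise:
  col α: 3·0 + 3·-1 + 1·3 + 3·0 + 3·0 + 3·0 = 0
  col β: 3·0 + 3·1 + 1·3 + 3·0 + 3·0 + 3·-2 = 0
  col γ: 3·1 + 3·0 + 1·-3 + 3·0 + 3·0 + 3·0 = 0
  col δ: 3·0 + 3·3 + 1·0 + 3·0 + 3·-3 + 3·0 = 0
  col ε: 3·0 + 3·0 + 1·0 + 3·-3 + 3·0 + 3·3 = 0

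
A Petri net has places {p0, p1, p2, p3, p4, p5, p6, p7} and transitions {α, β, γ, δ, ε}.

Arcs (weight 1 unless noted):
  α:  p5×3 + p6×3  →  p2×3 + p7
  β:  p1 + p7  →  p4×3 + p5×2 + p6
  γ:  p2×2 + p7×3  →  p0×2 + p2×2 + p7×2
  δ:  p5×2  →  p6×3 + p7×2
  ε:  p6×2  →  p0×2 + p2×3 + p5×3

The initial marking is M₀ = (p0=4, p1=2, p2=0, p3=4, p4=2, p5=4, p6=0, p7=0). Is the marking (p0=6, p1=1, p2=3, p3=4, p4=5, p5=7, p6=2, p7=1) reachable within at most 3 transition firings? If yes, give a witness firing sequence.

step 1: fire δ:  (p0=4, p1=2, p2=0, p3=4, p4=2, p5=4, p6=0, p7=0) → (p0=4, p1=2, p2=0, p3=4, p4=2, p5=2, p6=3, p7=2)
step 2: fire β:  (p0=4, p1=2, p2=0, p3=4, p4=2, p5=2, p6=3, p7=2) → (p0=4, p1=1, p2=0, p3=4, p4=5, p5=4, p6=4, p7=1)
step 3: fire ε:  (p0=4, p1=1, p2=0, p3=4, p4=5, p5=4, p6=4, p7=1) → (p0=6, p1=1, p2=3, p3=4, p4=5, p5=7, p6=2, p7=1)

YES — reachable via ⟨δ, β, ε⟩ (3 firings)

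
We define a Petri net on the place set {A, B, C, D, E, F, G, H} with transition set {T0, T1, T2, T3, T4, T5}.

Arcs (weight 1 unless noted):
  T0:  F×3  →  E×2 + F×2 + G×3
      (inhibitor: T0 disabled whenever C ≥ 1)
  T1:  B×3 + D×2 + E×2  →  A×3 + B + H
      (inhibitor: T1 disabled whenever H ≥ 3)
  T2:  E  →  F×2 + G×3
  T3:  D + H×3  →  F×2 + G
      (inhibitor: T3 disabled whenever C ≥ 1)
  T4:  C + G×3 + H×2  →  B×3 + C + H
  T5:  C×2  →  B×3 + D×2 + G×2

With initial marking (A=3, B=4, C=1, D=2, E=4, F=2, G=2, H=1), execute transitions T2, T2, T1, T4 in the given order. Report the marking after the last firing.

step 1: fire T2:  (A=3, B=4, C=1, D=2, E=4, F=2, G=2, H=1) → (A=3, B=4, C=1, D=2, E=3, F=4, G=5, H=1)
step 2: fire T2:  (A=3, B=4, C=1, D=2, E=3, F=4, G=5, H=1) → (A=3, B=4, C=1, D=2, E=2, F=6, G=8, H=1)
step 3: fire T1:  (A=3, B=4, C=1, D=2, E=2, F=6, G=8, H=1) → (A=6, B=2, C=1, D=0, E=0, F=6, G=8, H=2)
step 4: fire T4:  (A=6, B=2, C=1, D=0, E=0, F=6, G=8, H=2) → (A=6, B=5, C=1, D=0, E=0, F=6, G=5, H=1)

(A=6, B=5, C=1, D=0, E=0, F=6, G=5, H=1)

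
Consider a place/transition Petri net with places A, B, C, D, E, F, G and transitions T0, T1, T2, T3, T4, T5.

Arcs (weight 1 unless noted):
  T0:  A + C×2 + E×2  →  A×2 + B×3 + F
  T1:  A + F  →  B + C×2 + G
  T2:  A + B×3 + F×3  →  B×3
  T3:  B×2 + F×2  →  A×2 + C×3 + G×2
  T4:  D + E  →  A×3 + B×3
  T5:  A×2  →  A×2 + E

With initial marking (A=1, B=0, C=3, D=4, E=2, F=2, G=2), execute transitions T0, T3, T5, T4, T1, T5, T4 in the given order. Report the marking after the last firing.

step 1: fire T0:  (A=1, B=0, C=3, D=4, E=2, F=2, G=2) → (A=2, B=3, C=1, D=4, E=0, F=3, G=2)
step 2: fire T3:  (A=2, B=3, C=1, D=4, E=0, F=3, G=2) → (A=4, B=1, C=4, D=4, E=0, F=1, G=4)
step 3: fire T5:  (A=4, B=1, C=4, D=4, E=0, F=1, G=4) → (A=4, B=1, C=4, D=4, E=1, F=1, G=4)
step 4: fire T4:  (A=4, B=1, C=4, D=4, E=1, F=1, G=4) → (A=7, B=4, C=4, D=3, E=0, F=1, G=4)
step 5: fire T1:  (A=7, B=4, C=4, D=3, E=0, F=1, G=4) → (A=6, B=5, C=6, D=3, E=0, F=0, G=5)
step 6: fire T5:  (A=6, B=5, C=6, D=3, E=0, F=0, G=5) → (A=6, B=5, C=6, D=3, E=1, F=0, G=5)
step 7: fire T4:  (A=6, B=5, C=6, D=3, E=1, F=0, G=5) → (A=9, B=8, C=6, D=2, E=0, F=0, G=5)

(A=9, B=8, C=6, D=2, E=0, F=0, G=5)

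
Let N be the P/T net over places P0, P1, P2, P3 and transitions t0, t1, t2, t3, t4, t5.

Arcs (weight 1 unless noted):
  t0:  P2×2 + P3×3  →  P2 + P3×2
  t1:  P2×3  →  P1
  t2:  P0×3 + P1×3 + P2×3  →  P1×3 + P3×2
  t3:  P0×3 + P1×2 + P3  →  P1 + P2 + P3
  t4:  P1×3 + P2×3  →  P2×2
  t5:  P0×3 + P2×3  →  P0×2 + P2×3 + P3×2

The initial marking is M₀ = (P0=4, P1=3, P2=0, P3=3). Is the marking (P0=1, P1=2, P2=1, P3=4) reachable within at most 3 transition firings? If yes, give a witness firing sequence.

depth 0: 1 marking
depth 1: 2 markings reached so far
depth 2: 2 markings reached so far
(frontier empty at depth 2; search complete)
target is not among the 2 markings reachable within 3 steps

NO — not reachable within 3 firings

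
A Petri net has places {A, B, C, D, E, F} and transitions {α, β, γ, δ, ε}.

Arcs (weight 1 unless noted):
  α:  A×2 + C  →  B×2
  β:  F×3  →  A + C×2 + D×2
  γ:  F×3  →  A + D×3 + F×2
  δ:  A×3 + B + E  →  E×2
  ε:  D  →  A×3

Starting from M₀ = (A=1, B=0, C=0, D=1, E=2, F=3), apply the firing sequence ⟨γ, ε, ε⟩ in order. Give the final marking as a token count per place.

(A=8, B=0, C=0, D=2, E=2, F=2)

step 1: fire γ:  (A=1, B=0, C=0, D=1, E=2, F=3) → (A=2, B=0, C=0, D=4, E=2, F=2)
step 2: fire ε:  (A=2, B=0, C=0, D=4, E=2, F=2) → (A=5, B=0, C=0, D=3, E=2, F=2)
step 3: fire ε:  (A=5, B=0, C=0, D=3, E=2, F=2) → (A=8, B=0, C=0, D=2, E=2, F=2)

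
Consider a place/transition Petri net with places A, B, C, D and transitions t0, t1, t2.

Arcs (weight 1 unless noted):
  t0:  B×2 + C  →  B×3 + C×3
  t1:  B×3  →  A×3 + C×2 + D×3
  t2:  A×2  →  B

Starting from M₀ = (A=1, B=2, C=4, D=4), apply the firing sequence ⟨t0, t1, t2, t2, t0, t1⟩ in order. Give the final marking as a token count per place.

step 1: fire t0:  (A=1, B=2, C=4, D=4) → (A=1, B=3, C=6, D=4)
step 2: fire t1:  (A=1, B=3, C=6, D=4) → (A=4, B=0, C=8, D=7)
step 3: fire t2:  (A=4, B=0, C=8, D=7) → (A=2, B=1, C=8, D=7)
step 4: fire t2:  (A=2, B=1, C=8, D=7) → (A=0, B=2, C=8, D=7)
step 5: fire t0:  (A=0, B=2, C=8, D=7) → (A=0, B=3, C=10, D=7)
step 6: fire t1:  (A=0, B=3, C=10, D=7) → (A=3, B=0, C=12, D=10)

(A=3, B=0, C=12, D=10)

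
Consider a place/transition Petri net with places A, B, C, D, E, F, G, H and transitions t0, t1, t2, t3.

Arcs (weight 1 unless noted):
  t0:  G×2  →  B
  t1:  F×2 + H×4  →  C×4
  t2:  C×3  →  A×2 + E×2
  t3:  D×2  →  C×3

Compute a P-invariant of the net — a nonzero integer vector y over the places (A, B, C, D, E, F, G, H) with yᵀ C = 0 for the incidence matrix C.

y = (A:1, B:0, C:0, D:0, E:-1, F:0, G:0, H:0)

Incidence matrix C (rows=places, cols=transitions):
       t0   t1   t2   t3
    A   0    0    2    0
    B   1    0    0    0
    C   0    4   -3    3
    D   0    0    0   -2
    E   0    0    2    0
    F   0   -2    0    0
    G  -2    0    0    0
    H   0   -4    0    0

Candidate y = [1, 0, 0, 0, -1, 0, 0, 0]; check y·C column-wise:
  col t0: 1·0 + 0·1 + -1·0 + 0·-2 = 0
  col t1: 1·0 + 0·4 + -1·0 + 0·-2 + 0·-4 = 0
  col t2: 1·2 + 0·-3 + -1·2 = 0
  col t3: 1·0 + 0·3 + 0·-2 + -1·0 = 0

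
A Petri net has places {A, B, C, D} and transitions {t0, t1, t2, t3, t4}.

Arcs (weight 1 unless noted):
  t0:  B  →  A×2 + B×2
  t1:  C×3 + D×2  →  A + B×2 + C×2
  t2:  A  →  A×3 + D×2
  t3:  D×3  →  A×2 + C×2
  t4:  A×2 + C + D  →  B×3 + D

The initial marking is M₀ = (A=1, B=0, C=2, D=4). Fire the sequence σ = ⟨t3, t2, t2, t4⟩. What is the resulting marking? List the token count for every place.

(A=5, B=3, C=3, D=5)

step 1: fire t3:  (A=1, B=0, C=2, D=4) → (A=3, B=0, C=4, D=1)
step 2: fire t2:  (A=3, B=0, C=4, D=1) → (A=5, B=0, C=4, D=3)
step 3: fire t2:  (A=5, B=0, C=4, D=3) → (A=7, B=0, C=4, D=5)
step 4: fire t4:  (A=7, B=0, C=4, D=5) → (A=5, B=3, C=3, D=5)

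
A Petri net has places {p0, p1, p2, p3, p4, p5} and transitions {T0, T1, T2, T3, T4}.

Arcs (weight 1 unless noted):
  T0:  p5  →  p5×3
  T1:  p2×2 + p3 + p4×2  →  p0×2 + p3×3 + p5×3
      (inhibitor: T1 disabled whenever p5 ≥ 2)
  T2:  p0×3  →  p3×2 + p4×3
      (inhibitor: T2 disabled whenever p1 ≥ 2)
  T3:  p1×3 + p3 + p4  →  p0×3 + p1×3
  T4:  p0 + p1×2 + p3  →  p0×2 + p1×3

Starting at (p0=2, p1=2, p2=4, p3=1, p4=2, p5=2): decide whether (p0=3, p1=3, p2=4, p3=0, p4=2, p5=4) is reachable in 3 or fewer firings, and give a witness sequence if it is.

step 1: fire T0:  (p0=2, p1=2, p2=4, p3=1, p4=2, p5=2) → (p0=2, p1=2, p2=4, p3=1, p4=2, p5=4)
step 2: fire T4:  (p0=2, p1=2, p2=4, p3=1, p4=2, p5=4) → (p0=3, p1=3, p2=4, p3=0, p4=2, p5=4)

YES — reachable via ⟨T0, T4⟩ (2 firings)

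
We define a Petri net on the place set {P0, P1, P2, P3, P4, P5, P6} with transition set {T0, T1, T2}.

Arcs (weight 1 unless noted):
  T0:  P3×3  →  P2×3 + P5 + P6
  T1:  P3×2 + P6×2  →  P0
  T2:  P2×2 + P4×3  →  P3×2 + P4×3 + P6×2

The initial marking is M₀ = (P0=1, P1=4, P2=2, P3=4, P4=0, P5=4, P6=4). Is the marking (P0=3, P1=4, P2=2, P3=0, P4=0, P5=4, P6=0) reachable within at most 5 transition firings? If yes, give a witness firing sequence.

YES — reachable via ⟨T1, T1⟩ (2 firings)

step 1: fire T1:  (P0=1, P1=4, P2=2, P3=4, P4=0, P5=4, P6=4) → (P0=2, P1=4, P2=2, P3=2, P4=0, P5=4, P6=2)
step 2: fire T1:  (P0=2, P1=4, P2=2, P3=2, P4=0, P5=4, P6=2) → (P0=3, P1=4, P2=2, P3=0, P4=0, P5=4, P6=0)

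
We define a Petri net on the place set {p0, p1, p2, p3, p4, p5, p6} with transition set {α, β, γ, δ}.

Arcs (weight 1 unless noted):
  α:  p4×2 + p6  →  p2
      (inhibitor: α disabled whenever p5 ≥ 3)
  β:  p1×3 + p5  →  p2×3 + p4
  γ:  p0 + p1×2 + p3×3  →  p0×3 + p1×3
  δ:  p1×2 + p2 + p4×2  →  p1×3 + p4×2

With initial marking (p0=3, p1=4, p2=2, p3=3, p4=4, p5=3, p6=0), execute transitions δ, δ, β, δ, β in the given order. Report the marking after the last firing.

(p0=3, p1=1, p2=5, p3=3, p4=6, p5=1, p6=0)

step 1: fire δ:  (p0=3, p1=4, p2=2, p3=3, p4=4, p5=3, p6=0) → (p0=3, p1=5, p2=1, p3=3, p4=4, p5=3, p6=0)
step 2: fire δ:  (p0=3, p1=5, p2=1, p3=3, p4=4, p5=3, p6=0) → (p0=3, p1=6, p2=0, p3=3, p4=4, p5=3, p6=0)
step 3: fire β:  (p0=3, p1=6, p2=0, p3=3, p4=4, p5=3, p6=0) → (p0=3, p1=3, p2=3, p3=3, p4=5, p5=2, p6=0)
step 4: fire δ:  (p0=3, p1=3, p2=3, p3=3, p4=5, p5=2, p6=0) → (p0=3, p1=4, p2=2, p3=3, p4=5, p5=2, p6=0)
step 5: fire β:  (p0=3, p1=4, p2=2, p3=3, p4=5, p5=2, p6=0) → (p0=3, p1=1, p2=5, p3=3, p4=6, p5=1, p6=0)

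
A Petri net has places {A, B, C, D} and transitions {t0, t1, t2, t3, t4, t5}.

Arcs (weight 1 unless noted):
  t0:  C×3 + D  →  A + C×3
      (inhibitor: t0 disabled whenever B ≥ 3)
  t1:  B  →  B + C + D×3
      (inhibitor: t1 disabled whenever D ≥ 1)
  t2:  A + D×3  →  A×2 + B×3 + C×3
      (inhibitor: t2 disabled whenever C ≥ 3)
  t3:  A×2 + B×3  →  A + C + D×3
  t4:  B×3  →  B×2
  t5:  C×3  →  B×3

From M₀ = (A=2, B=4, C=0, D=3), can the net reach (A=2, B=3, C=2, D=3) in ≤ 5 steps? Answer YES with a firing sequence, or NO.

NO — not reachable within 5 firings

depth 0: 1 marking
depth 1: 4 markings reached so far
depth 2: 10 markings reached so far
depth 3: 18 markings reached so far
depth 4: 32 markings reached so far
depth 5: 55 markings reached so far
target is not among the 55 markings reachable within 5 steps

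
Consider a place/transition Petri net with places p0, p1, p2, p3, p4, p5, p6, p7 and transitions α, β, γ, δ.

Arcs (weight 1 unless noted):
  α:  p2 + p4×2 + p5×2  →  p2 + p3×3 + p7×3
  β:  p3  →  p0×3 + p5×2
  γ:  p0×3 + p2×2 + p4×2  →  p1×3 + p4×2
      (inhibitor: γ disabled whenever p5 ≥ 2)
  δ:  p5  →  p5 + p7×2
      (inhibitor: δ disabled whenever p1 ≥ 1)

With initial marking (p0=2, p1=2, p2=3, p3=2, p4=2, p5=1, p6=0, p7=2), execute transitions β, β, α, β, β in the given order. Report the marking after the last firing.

step 1: fire β:  (p0=2, p1=2, p2=3, p3=2, p4=2, p5=1, p6=0, p7=2) → (p0=5, p1=2, p2=3, p3=1, p4=2, p5=3, p6=0, p7=2)
step 2: fire β:  (p0=5, p1=2, p2=3, p3=1, p4=2, p5=3, p6=0, p7=2) → (p0=8, p1=2, p2=3, p3=0, p4=2, p5=5, p6=0, p7=2)
step 3: fire α:  (p0=8, p1=2, p2=3, p3=0, p4=2, p5=5, p6=0, p7=2) → (p0=8, p1=2, p2=3, p3=3, p4=0, p5=3, p6=0, p7=5)
step 4: fire β:  (p0=8, p1=2, p2=3, p3=3, p4=0, p5=3, p6=0, p7=5) → (p0=11, p1=2, p2=3, p3=2, p4=0, p5=5, p6=0, p7=5)
step 5: fire β:  (p0=11, p1=2, p2=3, p3=2, p4=0, p5=5, p6=0, p7=5) → (p0=14, p1=2, p2=3, p3=1, p4=0, p5=7, p6=0, p7=5)

(p0=14, p1=2, p2=3, p3=1, p4=0, p5=7, p6=0, p7=5)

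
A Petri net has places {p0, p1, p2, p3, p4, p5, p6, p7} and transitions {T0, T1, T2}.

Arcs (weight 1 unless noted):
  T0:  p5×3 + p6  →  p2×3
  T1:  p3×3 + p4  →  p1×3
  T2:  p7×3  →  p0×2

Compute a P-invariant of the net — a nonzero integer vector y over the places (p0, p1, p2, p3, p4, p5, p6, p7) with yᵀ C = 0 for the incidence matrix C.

Incidence matrix C (rows=places, cols=transitions):
       T0   T1   T2
   p0   0    0    2
   p1   0    3    0
   p2   3    0    0
   p3   0   -3    0
   p4   0   -1    0
   p5  -3    0    0
   p6  -1    0    0
   p7   0    0   -3

Candidate y = [0, 1, 0, 1, 0, 0, 0, 0]; check y·C column-wise:
  col T0: 1·0 + 0·3 + 1·0 + 0·-3 + 0·-1 = 0
  col T1: 1·3 + 1·-3 + 0·-1 = 0
  col T2: 0·2 + 1·0 + 1·0 + 0·-3 = 0

y = (p0:0, p1:1, p2:0, p3:1, p4:0, p5:0, p6:0, p7:0)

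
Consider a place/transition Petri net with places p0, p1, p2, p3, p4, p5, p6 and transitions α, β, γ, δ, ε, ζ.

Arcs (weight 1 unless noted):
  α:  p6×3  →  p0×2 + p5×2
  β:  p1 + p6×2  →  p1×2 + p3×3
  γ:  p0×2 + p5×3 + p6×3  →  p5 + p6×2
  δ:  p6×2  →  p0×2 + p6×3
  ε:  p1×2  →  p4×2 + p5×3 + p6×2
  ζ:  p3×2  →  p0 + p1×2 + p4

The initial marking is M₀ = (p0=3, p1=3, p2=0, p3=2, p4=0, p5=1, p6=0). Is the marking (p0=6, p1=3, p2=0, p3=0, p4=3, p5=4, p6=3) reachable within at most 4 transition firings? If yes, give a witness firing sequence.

step 1: fire ε:  (p0=3, p1=3, p2=0, p3=2, p4=0, p5=1, p6=0) → (p0=3, p1=1, p2=0, p3=2, p4=2, p5=4, p6=2)
step 2: fire δ:  (p0=3, p1=1, p2=0, p3=2, p4=2, p5=4, p6=2) → (p0=5, p1=1, p2=0, p3=2, p4=2, p5=4, p6=3)
step 3: fire ζ:  (p0=5, p1=1, p2=0, p3=2, p4=2, p5=4, p6=3) → (p0=6, p1=3, p2=0, p3=0, p4=3, p5=4, p6=3)

YES — reachable via ⟨ε, δ, ζ⟩ (3 firings)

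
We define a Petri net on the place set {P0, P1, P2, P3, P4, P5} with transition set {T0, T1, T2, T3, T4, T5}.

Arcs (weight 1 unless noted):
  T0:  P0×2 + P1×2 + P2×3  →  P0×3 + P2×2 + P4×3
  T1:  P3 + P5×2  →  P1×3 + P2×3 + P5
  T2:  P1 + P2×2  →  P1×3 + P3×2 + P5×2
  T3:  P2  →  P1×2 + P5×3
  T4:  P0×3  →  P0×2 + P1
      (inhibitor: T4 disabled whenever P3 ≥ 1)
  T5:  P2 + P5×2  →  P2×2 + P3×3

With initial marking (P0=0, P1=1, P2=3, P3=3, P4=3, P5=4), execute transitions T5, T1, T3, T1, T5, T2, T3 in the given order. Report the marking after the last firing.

step 1: fire T5:  (P0=0, P1=1, P2=3, P3=3, P4=3, P5=4) → (P0=0, P1=1, P2=4, P3=6, P4=3, P5=2)
step 2: fire T1:  (P0=0, P1=1, P2=4, P3=6, P4=3, P5=2) → (P0=0, P1=4, P2=7, P3=5, P4=3, P5=1)
step 3: fire T3:  (P0=0, P1=4, P2=7, P3=5, P4=3, P5=1) → (P0=0, P1=6, P2=6, P3=5, P4=3, P5=4)
step 4: fire T1:  (P0=0, P1=6, P2=6, P3=5, P4=3, P5=4) → (P0=0, P1=9, P2=9, P3=4, P4=3, P5=3)
step 5: fire T5:  (P0=0, P1=9, P2=9, P3=4, P4=3, P5=3) → (P0=0, P1=9, P2=10, P3=7, P4=3, P5=1)
step 6: fire T2:  (P0=0, P1=9, P2=10, P3=7, P4=3, P5=1) → (P0=0, P1=11, P2=8, P3=9, P4=3, P5=3)
step 7: fire T3:  (P0=0, P1=11, P2=8, P3=9, P4=3, P5=3) → (P0=0, P1=13, P2=7, P3=9, P4=3, P5=6)

(P0=0, P1=13, P2=7, P3=9, P4=3, P5=6)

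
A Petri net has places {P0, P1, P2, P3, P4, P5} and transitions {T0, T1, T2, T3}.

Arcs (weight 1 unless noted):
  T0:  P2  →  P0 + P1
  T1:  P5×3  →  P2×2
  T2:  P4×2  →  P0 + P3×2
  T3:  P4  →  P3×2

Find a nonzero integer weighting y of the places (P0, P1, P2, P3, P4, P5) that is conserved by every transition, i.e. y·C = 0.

Incidence matrix C (rows=places, cols=transitions):
       T0   T1   T2   T3
   P0   1    0    1    0
   P1   1    0    0    0
   P2  -1    2    0    0
   P3   0    0    2    2
   P4   0    0   -2   -1
   P5   0   -3    0    0

Candidate y = [2, -2, 0, 1, 2, 0]; check y·C column-wise:
  col T0: 2·1 + -2·1 + 0·-1 + 1·0 + 2·0 = 0
  col T1: 2·0 + -2·0 + 0·2 + 1·0 + 2·0 + 0·-3 = 0
  col T2: 2·1 + -2·0 + 1·2 + 2·-2 = 0
  col T3: 2·0 + -2·0 + 1·2 + 2·-1 = 0

y = (P0:2, P1:-2, P2:0, P3:1, P4:2, P5:0)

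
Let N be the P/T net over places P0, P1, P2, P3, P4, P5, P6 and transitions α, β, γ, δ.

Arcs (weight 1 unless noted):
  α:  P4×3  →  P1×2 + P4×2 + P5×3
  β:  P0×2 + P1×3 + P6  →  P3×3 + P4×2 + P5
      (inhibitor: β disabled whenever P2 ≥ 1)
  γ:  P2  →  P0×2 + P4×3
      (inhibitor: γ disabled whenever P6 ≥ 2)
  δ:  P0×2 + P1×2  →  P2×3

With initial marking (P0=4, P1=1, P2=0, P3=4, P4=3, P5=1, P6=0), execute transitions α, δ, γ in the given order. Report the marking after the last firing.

(P0=4, P1=1, P2=2, P3=4, P4=5, P5=4, P6=0)

step 1: fire α:  (P0=4, P1=1, P2=0, P3=4, P4=3, P5=1, P6=0) → (P0=4, P1=3, P2=0, P3=4, P4=2, P5=4, P6=0)
step 2: fire δ:  (P0=4, P1=3, P2=0, P3=4, P4=2, P5=4, P6=0) → (P0=2, P1=1, P2=3, P3=4, P4=2, P5=4, P6=0)
step 3: fire γ:  (P0=2, P1=1, P2=3, P3=4, P4=2, P5=4, P6=0) → (P0=4, P1=1, P2=2, P3=4, P4=5, P5=4, P6=0)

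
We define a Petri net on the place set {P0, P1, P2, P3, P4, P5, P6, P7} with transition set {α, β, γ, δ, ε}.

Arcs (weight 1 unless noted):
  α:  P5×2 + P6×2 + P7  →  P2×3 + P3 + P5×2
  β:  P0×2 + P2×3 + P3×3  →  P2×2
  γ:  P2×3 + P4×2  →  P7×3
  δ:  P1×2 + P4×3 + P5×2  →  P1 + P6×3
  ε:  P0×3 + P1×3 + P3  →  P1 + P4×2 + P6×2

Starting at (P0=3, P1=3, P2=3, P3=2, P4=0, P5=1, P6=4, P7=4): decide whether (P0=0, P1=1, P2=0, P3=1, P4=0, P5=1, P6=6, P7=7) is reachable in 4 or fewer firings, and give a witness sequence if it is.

YES — reachable via ⟨ε, γ⟩ (2 firings)

step 1: fire ε:  (P0=3, P1=3, P2=3, P3=2, P4=0, P5=1, P6=4, P7=4) → (P0=0, P1=1, P2=3, P3=1, P4=2, P5=1, P6=6, P7=4)
step 2: fire γ:  (P0=0, P1=1, P2=3, P3=1, P4=2, P5=1, P6=6, P7=4) → (P0=0, P1=1, P2=0, P3=1, P4=0, P5=1, P6=6, P7=7)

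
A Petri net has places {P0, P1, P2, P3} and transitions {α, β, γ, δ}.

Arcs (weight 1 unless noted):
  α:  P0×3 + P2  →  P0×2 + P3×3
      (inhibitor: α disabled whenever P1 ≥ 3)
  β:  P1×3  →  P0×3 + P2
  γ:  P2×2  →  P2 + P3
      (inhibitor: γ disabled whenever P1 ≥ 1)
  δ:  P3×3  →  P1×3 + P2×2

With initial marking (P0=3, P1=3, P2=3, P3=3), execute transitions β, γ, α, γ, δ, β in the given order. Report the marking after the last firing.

(P0=8, P1=0, P2=4, P3=5)

step 1: fire β:  (P0=3, P1=3, P2=3, P3=3) → (P0=6, P1=0, P2=4, P3=3)
step 2: fire γ:  (P0=6, P1=0, P2=4, P3=3) → (P0=6, P1=0, P2=3, P3=4)
step 3: fire α:  (P0=6, P1=0, P2=3, P3=4) → (P0=5, P1=0, P2=2, P3=7)
step 4: fire γ:  (P0=5, P1=0, P2=2, P3=7) → (P0=5, P1=0, P2=1, P3=8)
step 5: fire δ:  (P0=5, P1=0, P2=1, P3=8) → (P0=5, P1=3, P2=3, P3=5)
step 6: fire β:  (P0=5, P1=3, P2=3, P3=5) → (P0=8, P1=0, P2=4, P3=5)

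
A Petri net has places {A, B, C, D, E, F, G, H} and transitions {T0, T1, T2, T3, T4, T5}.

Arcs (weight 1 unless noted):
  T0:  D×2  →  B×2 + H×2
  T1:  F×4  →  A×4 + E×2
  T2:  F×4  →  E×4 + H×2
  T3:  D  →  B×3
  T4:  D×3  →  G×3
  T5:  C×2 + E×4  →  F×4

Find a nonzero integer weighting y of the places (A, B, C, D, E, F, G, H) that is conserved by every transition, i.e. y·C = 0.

Incidence matrix C (rows=places, cols=transitions):
       T0   T1   T2   T3   T4   T5
    A   0    4    0    0    0    0
    B   2    0    0    3    0    0
    C   0    0    0    0    0   -2
    D  -2    0    0   -1   -3    0
    E   0    2    4    0    0   -4
    F   0   -4   -4    0    0    4
    G   0    0    0    0    3    0
    H   2    0    2    0    0    0

Candidate y = [1, 0, 0, 0, 2, 2, 0, 0]; check y·C column-wise:
  col T0: 1·0 + 0·2 + 0·-2 + 2·0 + 2·0 + 0·2 = 0
  col T1: 1·4 + 2·2 + 2·-4 = 0
  col T2: 1·0 + 2·4 + 2·-4 + 0·2 = 0
  col T3: 1·0 + 0·3 + 0·-1 + 2·0 + 2·0 = 0
  col T4: 1·0 + 0·-3 + 2·0 + 2·0 + 0·3 = 0
  col T5: 1·0 + 0·-2 + 2·-4 + 2·4 = 0

y = (A:1, B:0, C:0, D:0, E:2, F:2, G:0, H:0)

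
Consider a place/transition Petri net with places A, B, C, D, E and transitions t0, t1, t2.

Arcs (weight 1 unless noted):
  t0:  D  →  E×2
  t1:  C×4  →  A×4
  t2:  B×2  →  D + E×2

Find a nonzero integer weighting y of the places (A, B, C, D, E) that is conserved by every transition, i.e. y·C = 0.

Incidence matrix C (rows=places, cols=transitions):
       t0   t1   t2
    A   0    4    0
    B   0    0   -2
    C   0   -4    0
    D  -1    0    1
    E   2    0    2

Candidate y = [1, 0, 1, 0, 0]; check y·C column-wise:
  col t0: 1·0 + 1·0 + 0·-1 + 0·2 = 0
  col t1: 1·4 + 1·-4 = 0
  col t2: 1·0 + 0·-2 + 1·0 + 0·1 + 0·2 = 0

y = (A:1, B:0, C:1, D:0, E:0)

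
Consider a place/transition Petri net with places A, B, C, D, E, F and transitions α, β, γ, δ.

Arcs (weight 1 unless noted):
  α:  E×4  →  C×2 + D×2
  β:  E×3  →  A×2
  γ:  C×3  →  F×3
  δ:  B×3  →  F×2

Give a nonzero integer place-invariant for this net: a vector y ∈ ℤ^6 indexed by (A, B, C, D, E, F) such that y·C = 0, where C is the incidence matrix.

y = (A:3, B:0, C:0, D:4, E:2, F:0)

Incidence matrix C (rows=places, cols=transitions):
        α    β    γ    δ
    A   0    2    0    0
    B   0    0    0   -3
    C   2    0   -3    0
    D   2    0    0    0
    E  -4   -3    0    0
    F   0    0    3    2

Candidate y = [3, 0, 0, 4, 2, 0]; check y·C column-wise:
  col α: 3·0 + 0·2 + 4·2 + 2·-4 = 0
  col β: 3·2 + 4·0 + 2·-3 = 0
  col γ: 3·0 + 0·-3 + 4·0 + 2·0 + 0·3 = 0
  col δ: 3·0 + 0·-3 + 4·0 + 2·0 + 0·2 = 0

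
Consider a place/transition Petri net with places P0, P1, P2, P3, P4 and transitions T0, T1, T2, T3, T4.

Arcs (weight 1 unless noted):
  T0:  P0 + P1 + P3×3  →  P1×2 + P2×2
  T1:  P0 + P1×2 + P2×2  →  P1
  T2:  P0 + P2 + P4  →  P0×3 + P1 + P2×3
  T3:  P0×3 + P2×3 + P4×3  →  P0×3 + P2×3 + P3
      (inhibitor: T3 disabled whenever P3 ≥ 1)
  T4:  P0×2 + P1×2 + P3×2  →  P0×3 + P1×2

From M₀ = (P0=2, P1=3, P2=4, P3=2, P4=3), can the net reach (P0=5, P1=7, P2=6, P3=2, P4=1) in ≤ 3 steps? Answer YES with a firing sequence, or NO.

depth 0: 1 marking
depth 1: 4 markings reached so far
depth 2: 10 markings reached so far
depth 3: 17 markings reached so far
target is not among the 17 markings reachable within 3 steps

NO — not reachable within 3 firings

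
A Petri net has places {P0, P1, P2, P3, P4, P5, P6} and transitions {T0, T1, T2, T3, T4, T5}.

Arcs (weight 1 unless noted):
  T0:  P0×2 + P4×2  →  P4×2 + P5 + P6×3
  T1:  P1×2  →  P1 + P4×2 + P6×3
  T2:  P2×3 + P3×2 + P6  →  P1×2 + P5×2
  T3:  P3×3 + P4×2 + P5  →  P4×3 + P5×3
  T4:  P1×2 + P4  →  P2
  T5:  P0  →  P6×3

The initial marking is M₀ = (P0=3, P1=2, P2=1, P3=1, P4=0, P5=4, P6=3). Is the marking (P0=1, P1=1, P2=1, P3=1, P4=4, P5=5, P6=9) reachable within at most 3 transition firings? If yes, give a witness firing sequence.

NO — not reachable within 3 firings

depth 0: 1 marking
depth 1: 3 markings reached so far
depth 2: 6 markings reached so far
depth 3: 9 markings reached so far
target is not among the 9 markings reachable within 3 steps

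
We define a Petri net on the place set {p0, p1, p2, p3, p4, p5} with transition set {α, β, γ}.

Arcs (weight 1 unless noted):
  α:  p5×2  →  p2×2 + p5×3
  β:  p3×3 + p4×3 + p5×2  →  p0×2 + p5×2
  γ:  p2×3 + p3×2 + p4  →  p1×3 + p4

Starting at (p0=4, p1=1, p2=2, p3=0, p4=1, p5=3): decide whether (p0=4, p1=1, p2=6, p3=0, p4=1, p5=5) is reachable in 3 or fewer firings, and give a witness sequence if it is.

step 1: fire α:  (p0=4, p1=1, p2=2, p3=0, p4=1, p5=3) → (p0=4, p1=1, p2=4, p3=0, p4=1, p5=4)
step 2: fire α:  (p0=4, p1=1, p2=4, p3=0, p4=1, p5=4) → (p0=4, p1=1, p2=6, p3=0, p4=1, p5=5)

YES — reachable via ⟨α, α⟩ (2 firings)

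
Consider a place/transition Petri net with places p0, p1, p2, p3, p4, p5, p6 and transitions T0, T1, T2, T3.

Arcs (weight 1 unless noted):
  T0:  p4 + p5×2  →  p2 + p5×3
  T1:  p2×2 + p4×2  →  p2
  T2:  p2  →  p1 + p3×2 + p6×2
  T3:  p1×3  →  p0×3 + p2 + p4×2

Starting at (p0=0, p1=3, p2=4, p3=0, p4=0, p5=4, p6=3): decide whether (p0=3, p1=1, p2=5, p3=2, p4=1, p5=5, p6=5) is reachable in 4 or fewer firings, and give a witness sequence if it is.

YES — reachable via ⟨T2, T3, T0⟩ (3 firings)

step 1: fire T2:  (p0=0, p1=3, p2=4, p3=0, p4=0, p5=4, p6=3) → (p0=0, p1=4, p2=3, p3=2, p4=0, p5=4, p6=5)
step 2: fire T3:  (p0=0, p1=4, p2=3, p3=2, p4=0, p5=4, p6=5) → (p0=3, p1=1, p2=4, p3=2, p4=2, p5=4, p6=5)
step 3: fire T0:  (p0=3, p1=1, p2=4, p3=2, p4=2, p5=4, p6=5) → (p0=3, p1=1, p2=5, p3=2, p4=1, p5=5, p6=5)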